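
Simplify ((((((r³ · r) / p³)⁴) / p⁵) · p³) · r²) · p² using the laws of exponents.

p⁻¹²r¹⁸

((((((r³ · r) / p³)⁴) / p⁵) · p³) · r²) · p²
= ((((((r³ · r)⁴) / ((p³)⁴)) / p⁵) · p³) · r²) · p²    [power of a quotient]
= (((((((r³)⁴) · (r⁴)) / ((p³)⁴)) / p⁵) · p³) · r²) · p²    [power of a product]
= (((((r¹² · (r⁴)) / ((p³)⁴)) / p⁵) · p³) · r²) · p²    [power of a power]
= ((((r¹⁶ / ((p³)⁴)) / p⁵) · p³) · r²) · p²    [product of powers]
= ((((r¹⁶ / p¹²) / p⁵) · p³) · r²) · p²    [power of a power]
= p⁻¹²r¹⁸    [quotient of powers; product of powers]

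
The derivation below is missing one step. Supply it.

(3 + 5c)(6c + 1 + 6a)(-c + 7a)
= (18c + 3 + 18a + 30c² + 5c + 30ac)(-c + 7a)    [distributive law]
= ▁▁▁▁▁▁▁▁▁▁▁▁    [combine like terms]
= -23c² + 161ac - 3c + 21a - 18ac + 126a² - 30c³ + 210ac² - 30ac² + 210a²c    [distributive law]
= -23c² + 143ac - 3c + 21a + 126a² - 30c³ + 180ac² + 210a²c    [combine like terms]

After combine like terms, the bracketed line is:

(23c + 3 + 18a + 30c² + 30ac)(-c + 7a)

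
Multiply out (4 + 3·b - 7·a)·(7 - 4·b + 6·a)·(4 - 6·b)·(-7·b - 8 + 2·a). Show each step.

(4 + 3·b - 7·a)·(7 - 4·b + 6·a)·(4 - 6·b)·(-7·b - 8 + 2·a)
= (28 - 16·b + 24·a + 21·b - 12·b² + 18·a·b - 49·a + 28·a·b - 42·a²)·(4 - 6·b)·(-7·b - 8 + 2·a)    [distributive law]
= (28 + 5·b - 25·a - 12·b² + 46·a·b - 42·a²)·(4 - 6·b)·(-7·b - 8 + 2·a)    [combine like terms]
= (112 - 168·b + 20·b - 30·b² - 100·a + 150·a·b - 48·b² + 72·b³ + 184·a·b - 276·a·b² - 168·a² + 252·a²·b)·(-7·b - 8 + 2·a)    [distributive law]
= (112 - 148·b - 78·b² - 100·a + 334·a·b + 72·b³ - 276·a·b² - 168·a² + 252·a²·b)·(-7·b - 8 + 2·a)    [combine like terms]
= -784·b - 896 + 224·a + 1036·b² + 1184·b - 296·a·b + 546·b³ + 624·b² - 156·a·b² + 700·a·b + 800·a - 200·a² - 2338·a·b² - 2672·a·b + 668·a²·b - 504·b⁴ - 576·b³ + 144·a·b³ + 1932·a·b³ + 2208·a·b² - 552·a²·b² + 1176·a²·b + 1344·a² - 336·a³ - 1764·a²·b² - 2016·a²·b + 504·a³·b    [distributive law]
= 400·b - 896 + 1024·a + 1660·b² - 2268·a·b - 30·b³ - 286·a·b² + 1144·a² - 172·a²·b - 504·b⁴ + 2076·a·b³ - 2316·a²·b² - 336·a³ + 504·a³·b    [combine like terms]

400·b - 896 + 1024·a + 1660·b² - 2268·a·b - 30·b³ - 286·a·b² + 1144·a² - 172·a²·b - 504·b⁴ + 2076·a·b³ - 2316·a²·b² - 336·a³ + 504·a³·b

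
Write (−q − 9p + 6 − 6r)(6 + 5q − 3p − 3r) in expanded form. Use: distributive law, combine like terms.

(−q − 9p + 6 − 6r)(6 + 5q − 3p − 3r)
= −6q − 5q^2 + 3pq + 3qr − 54p − 45pq + 27p^2 + 27pr + 36 + 30q − 18p − 18r − 36r − 30qr + 18pr + 18r^2    [distributive law]
= 24q − 5q^2 − 42pq − 27qr − 72p + 27p^2 + 45pr + 36 − 54r + 18r^2    [combine like terms]

24q − 5q^2 − 42pq − 27qr − 72p + 27p^2 + 45pr + 36 − 54r + 18r^2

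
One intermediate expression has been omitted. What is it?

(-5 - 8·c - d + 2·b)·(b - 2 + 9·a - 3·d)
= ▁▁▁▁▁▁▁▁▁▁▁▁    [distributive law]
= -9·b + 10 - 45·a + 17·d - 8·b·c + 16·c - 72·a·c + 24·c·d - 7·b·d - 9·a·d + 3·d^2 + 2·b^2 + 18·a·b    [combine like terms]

After distributive law, the bracketed line is:

-5·b + 10 - 45·a + 15·d - 8·b·c + 16·c - 72·a·c + 24·c·d - b·d + 2·d - 9·a·d + 3·d^2 + 2·b^2 - 4·b + 18·a·b - 6·b·d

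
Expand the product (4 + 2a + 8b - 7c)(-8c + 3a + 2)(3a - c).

(4 + 2a + 8b - 7c)(-8c + 3a + 2)(3a - c)
= (-32c + 12a + 8 - 16ac + 6a² + 4a - 64bc + 24ab + 16b + 56c² - 21ac - 14c)(3a - c)    [distributive law]
= (-46c + 16a + 8 - 37ac + 6a² - 64bc + 24ab + 16b + 56c²)(3a - c)    [combine like terms]
= -138ac + 46c² + 48a² - 16ac + 24a - 8c - 111a²c + 37ac² + 18a³ - 6a²c - 192abc + 64bc² + 72a²b - 24abc + 48ab - 16bc + 168ac² - 56c³    [distributive law]
= -154ac + 46c² + 48a² + 24a - 8c - 117a²c + 205ac² + 18a³ - 216abc + 64bc² + 72a²b + 48ab - 16bc - 56c³    [combine like terms]

-154ac + 46c² + 48a² + 24a - 8c - 117a²c + 205ac² + 18a³ - 216abc + 64bc² + 72a²b + 48ab - 16bc - 56c³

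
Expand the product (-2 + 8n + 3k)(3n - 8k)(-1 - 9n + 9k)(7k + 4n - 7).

(-2 + 8n + 3k)(3n - 8k)(-1 - 9n + 9k)(7k + 4n - 7)
= (-6n + 16k + 24n^2 - 64kn + 9kn - 24k^2)(-1 - 9n + 9k)(7k + 4n - 7)    [distributive law]
= (-6n + 16k + 24n^2 - 55kn - 24k^2)(-1 - 9n + 9k)(7k + 4n - 7)    [combine like terms]
= (6n + 54n^2 - 54kn - 16k - 144kn + 144k^2 - 24n^2 - 216n^3 + 216kn^2 + 55kn + 495kn^2 - 495k^2n + 24k^2 + 216k^2n - 216k^3)(7k + 4n - 7)    [distributive law]
= (6n + 30n^2 - 143kn - 16k + 168k^2 - 216n^3 + 711kn^2 - 279k^2n - 216k^3)(7k + 4n - 7)    [combine like terms]
= 42kn + 24n^2 - 42n + 210kn^2 + 120n^3 - 210n^2 - 1001k^2n - 572kn^2 + 1001kn - 112k^2 - 64kn + 112k + 1176k^3 + 672k^2n - 1176k^2 - 1512kn^3 - 864n^4 + 1512n^3 + 4977k^2n^2 + 2844kn^3 - 4977kn^2 - 1953k^3n - 1116k^2n^2 + 1953k^2n - 1512k^4 - 864k^3n + 1512k^3    [distributive law]
= 979kn - 186n^2 - 42n - 5339kn^2 + 1632n^3 + 1624k^2n - 1288k^2 + 112k + 2688k^3 + 1332kn^3 - 864n^4 + 3861k^2n^2 - 2817k^3n - 1512k^4    [combine like terms]

979kn - 186n^2 - 42n - 5339kn^2 + 1632n^3 + 1624k^2n - 1288k^2 + 112k + 2688k^3 + 1332kn^3 - 864n^4 + 3861k^2n^2 - 2817k^3n - 1512k^4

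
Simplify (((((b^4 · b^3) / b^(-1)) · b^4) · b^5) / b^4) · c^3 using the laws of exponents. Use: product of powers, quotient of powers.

b^13c^3

(((((b^4 · b^3) / b^(-1)) · b^4) · b^5) / b^4) · c^3
= ((((b^7 / b^(-1)) · b^4) · b^5) / b^4) · c^3    [product of powers]
= (((b^8 · b^4) · b^5) / b^4) · c^3    [quotient of powers]
= ((b^12 · b^5) / b^4) · c^3    [product of powers]
= (b^17 / b^4) · c^3    [product of powers]
= b^13 · c^3    [quotient of powers]
= b^13c^3    [rearrange]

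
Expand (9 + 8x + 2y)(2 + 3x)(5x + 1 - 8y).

(9 + 8x + 2y)(2 + 3x)(5x + 1 - 8y)
= (18 + 27x + 16x + 24x^2 + 4y + 6xy)(5x + 1 - 8y)    [distributive law]
= (18 + 43x + 24x^2 + 4y + 6xy)(5x + 1 - 8y)    [combine like terms]
= 90x + 18 - 144y + 215x^2 + 43x - 344xy + 120x^3 + 24x^2 - 192x^2y + 20xy + 4y - 32y^2 + 30x^2y + 6xy - 48xy^2    [distributive law]
= 133x + 18 - 140y + 239x^2 - 318xy + 120x^3 - 162x^2y - 32y^2 - 48xy^2    [combine like terms]

133x + 18 - 140y + 239x^2 - 318xy + 120x^3 - 162x^2y - 32y^2 - 48xy^2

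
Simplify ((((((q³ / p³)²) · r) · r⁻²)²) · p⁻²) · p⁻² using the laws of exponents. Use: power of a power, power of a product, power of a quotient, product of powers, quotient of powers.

((((((q³ / p³)²) · r) · r⁻²)²) · p⁻²) · p⁻²
= ((((((q³ / p³)²) · r)²) · ((r⁻²)²)) · p⁻²) · p⁻²    [power of a product]
= ((((((q³ / p³)²)²) · (r²)) · ((r⁻²)²)) · p⁻²) · p⁻²    [power of a product]
= (((((q³ / p³)⁴) · (r²)) · ((r⁻²)²)) · p⁻²) · p⁻²    [power of a power]
= ((((((q³)⁴) / ((p³)⁴)) · (r²)) · ((r⁻²)²)) · p⁻²) · p⁻²    [power of a quotient]
= ((((q¹² / ((p³)⁴)) · (r²)) · ((r⁻²)²)) · p⁻²) · p⁻²    [power of a power]
= ((((q¹² / p¹²) · (r²)) · ((r⁻²)²)) · p⁻²) · p⁻²    [power of a power]
= ((((q¹² / p¹²) · r²) · r⁻⁴) · p⁻²) · p⁻²    [power of a power]
= p⁻¹⁶·q¹²·r⁻²    [quotient of powers; product of powers]

p⁻¹⁶·q¹²·r⁻²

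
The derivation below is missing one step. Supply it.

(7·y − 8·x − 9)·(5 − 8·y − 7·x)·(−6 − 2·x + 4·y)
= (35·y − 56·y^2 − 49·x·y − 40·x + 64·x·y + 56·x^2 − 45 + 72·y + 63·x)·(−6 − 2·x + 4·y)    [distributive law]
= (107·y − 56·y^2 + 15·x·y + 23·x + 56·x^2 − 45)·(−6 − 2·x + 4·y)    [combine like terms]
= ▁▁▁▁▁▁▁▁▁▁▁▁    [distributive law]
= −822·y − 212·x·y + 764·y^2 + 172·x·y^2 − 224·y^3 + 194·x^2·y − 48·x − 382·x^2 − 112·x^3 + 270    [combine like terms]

After distributive law, the bracketed line is:

−642·y − 214·x·y + 428·y^2 + 336·y^2 + 112·x·y^2 − 224·y^3 − 90·x·y − 30·x^2·y + 60·x·y^2 − 138·x − 46·x^2 + 92·x·y − 336·x^2 − 112·x^3 + 224·x^2·y + 270 + 90·x − 180·y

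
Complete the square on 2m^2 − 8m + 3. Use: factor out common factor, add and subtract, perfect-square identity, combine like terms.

2(m − 2)^2 − 5

2m^2 − 8m + 3
= 2(m^2 − 4m) + 3    [factor out 2 from the m-terms]
= 2(m^2 − 4m + 4 − 4) + 3    [add and subtract 4 inside the bracket]
= 2(m − 2)^2 − 8 + 3    [perfect-square identity]
= 2(m − 2)^2 − 5    [combine constants]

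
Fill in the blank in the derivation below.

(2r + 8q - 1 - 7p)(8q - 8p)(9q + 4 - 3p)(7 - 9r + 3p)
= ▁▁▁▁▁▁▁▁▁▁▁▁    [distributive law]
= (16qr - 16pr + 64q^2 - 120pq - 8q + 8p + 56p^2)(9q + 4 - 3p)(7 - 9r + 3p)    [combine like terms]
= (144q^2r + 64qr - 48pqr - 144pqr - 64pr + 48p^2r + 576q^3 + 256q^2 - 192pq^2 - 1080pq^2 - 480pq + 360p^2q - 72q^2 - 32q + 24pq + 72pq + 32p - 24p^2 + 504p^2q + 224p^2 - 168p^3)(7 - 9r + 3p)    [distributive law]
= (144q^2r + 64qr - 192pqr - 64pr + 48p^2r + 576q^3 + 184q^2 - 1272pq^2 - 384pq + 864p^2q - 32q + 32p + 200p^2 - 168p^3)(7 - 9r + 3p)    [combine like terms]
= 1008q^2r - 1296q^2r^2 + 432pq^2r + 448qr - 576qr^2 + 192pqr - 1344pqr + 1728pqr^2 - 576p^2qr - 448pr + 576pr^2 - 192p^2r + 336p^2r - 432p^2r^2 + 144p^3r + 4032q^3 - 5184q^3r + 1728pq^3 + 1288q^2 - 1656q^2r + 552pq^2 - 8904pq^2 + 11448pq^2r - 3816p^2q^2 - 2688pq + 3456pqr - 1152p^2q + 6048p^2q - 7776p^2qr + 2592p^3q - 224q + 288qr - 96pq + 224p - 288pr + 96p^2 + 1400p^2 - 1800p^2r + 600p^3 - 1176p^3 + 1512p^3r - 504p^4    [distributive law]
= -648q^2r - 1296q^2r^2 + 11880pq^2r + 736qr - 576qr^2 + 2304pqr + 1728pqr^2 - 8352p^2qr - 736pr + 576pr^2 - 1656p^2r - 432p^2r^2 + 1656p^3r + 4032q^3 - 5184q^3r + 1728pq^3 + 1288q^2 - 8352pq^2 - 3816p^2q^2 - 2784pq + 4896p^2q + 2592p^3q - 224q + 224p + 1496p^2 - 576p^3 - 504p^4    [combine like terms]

Applying distributive law to the line above:

(16qr - 16pr + 64q^2 - 64pq - 8q + 8p - 56pq + 56p^2)(9q + 4 - 3p)(7 - 9r + 3p)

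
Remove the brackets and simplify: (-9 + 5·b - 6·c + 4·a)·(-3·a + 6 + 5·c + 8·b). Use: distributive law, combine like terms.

51·a - 54 - 81·c - 42·b + 17·a·b - 23·b·c + 40·b² + 38·a·c - 30·c² - 12·a²

(-9 + 5·b - 6·c + 4·a)·(-3·a + 6 + 5·c + 8·b)
= 27·a - 54 - 45·c - 72·b - 15·a·b + 30·b + 25·b·c + 40·b² + 18·a·c - 36·c - 30·c² - 48·b·c - 12·a² + 24·a + 20·a·c + 32·a·b    [distributive law]
= 51·a - 54 - 81·c - 42·b + 17·a·b - 23·b·c + 40·b² + 38·a·c - 30·c² - 12·a²    [combine like terms]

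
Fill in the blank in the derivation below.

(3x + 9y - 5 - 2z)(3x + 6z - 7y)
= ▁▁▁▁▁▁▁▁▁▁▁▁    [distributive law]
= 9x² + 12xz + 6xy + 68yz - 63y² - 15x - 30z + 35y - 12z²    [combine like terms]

By distributive law:

9x² + 18xz - 21xy + 27xy + 54yz - 63y² - 15x - 30z + 35y - 6xz - 12z² + 14yz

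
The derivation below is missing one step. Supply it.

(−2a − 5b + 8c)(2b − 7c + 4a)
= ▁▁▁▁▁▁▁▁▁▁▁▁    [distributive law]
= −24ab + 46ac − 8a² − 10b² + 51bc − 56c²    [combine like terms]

After distributive law, the bracketed line is:

−4ab + 14ac − 8a² − 10b² + 35bc − 20ab + 16bc − 56c² + 32ac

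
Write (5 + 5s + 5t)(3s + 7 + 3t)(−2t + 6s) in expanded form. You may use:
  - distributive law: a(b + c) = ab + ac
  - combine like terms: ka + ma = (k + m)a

(5 + 5s + 5t)(3s + 7 + 3t)(−2t + 6s)
= (15s + 35 + 15t + 15s^2 + 35s + 15st + 15st + 35t + 15t^2)(−2t + 6s)    [distributive law]
= (50s + 35 + 50t + 15s^2 + 30st + 15t^2)(−2t + 6s)    [combine like terms]
= −100st + 300s^2 − 70t + 210s − 100t^2 + 300st − 30s^2t + 90s^3 − 60st^2 + 180s^2t − 30t^3 + 90st^2    [distributive law]
= 200st + 300s^2 − 70t + 210s − 100t^2 + 150s^2t + 90s^3 + 30st^2 − 30t^3    [combine like terms]

200st + 300s^2 − 70t + 210s − 100t^2 + 150s^2t + 90s^3 + 30st^2 − 30t^3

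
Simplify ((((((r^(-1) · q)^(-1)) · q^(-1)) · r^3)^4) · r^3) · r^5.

((((((r^(-1) · q)^(-1)) · q^(-1)) · r^3)^4) · r^3) · r^5
= ((((((r^(-1) · q)^(-1)) · q^(-1))^4) · ((r^3)^4)) · r^3) · r^5    [power of a product]
= ((((((r^(-1) · q)^(-1))^4) · ((q^(-1))^4)) · ((r^3)^4)) · r^3) · r^5    [power of a product]
= (((((r^(-1) · q)^(-4)) · ((q^(-1))^4)) · ((r^3)^4)) · r^3) · r^5    [power of a power]
= ((((((r^(-1))^(-4)) · (q^(-4))) · ((q^(-1))^4)) · ((r^3)^4)) · r^3) · r^5    [power of a product]
= ((((r^4 · (q^(-4))) · ((q^(-1))^4)) · ((r^3)^4)) · r^3) · r^5    [power of a power]
= ((((r^4 · q^(-4)) · q^(-4)) · ((r^3)^4)) · r^3) · r^5    [power of a power]
= ((((r^4 · q^(-4)) · q^(-4)) · r^12) · r^3) · r^5    [power of a power]
= q^(-8)·r^24    [product of powers]

q^(-8)·r^24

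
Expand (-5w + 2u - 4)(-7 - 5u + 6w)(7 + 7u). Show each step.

(-5w + 2u - 4)(-7 - 5u + 6w)(7 + 7u)
= (35w + 25uw - 30w² - 14u - 10u² + 12uw + 28 + 20u - 24w)(7 + 7u)    [distributive law]
= (11w + 37uw - 30w² + 6u - 10u² + 28)(7 + 7u)    [combine like terms]
= 77w + 77uw + 259uw + 259u²w - 210w² - 210uw² + 42u + 42u² - 70u² - 70u³ + 196 + 196u    [distributive law]
= 77w + 336uw + 259u²w - 210w² - 210uw² + 238u - 28u² - 70u³ + 196    [combine like terms]

77w + 336uw + 259u²w - 210w² - 210uw² + 238u - 28u² - 70u³ + 196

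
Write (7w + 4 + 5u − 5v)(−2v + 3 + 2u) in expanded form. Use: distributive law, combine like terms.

(7w + 4 + 5u − 5v)(−2v + 3 + 2u)
= −14vw + 21w + 14uw − 8v + 12 + 8u − 10uv + 15u + 10u^2 + 10v^2 − 15v − 10uv    [distributive law]
= −14vw + 21w + 14uw − 23v + 12 + 23u − 20uv + 10u^2 + 10v^2    [combine like terms]

−14vw + 21w + 14uw − 23v + 12 + 23u − 20uv + 10u^2 + 10v^2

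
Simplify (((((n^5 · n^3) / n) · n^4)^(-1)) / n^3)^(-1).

n^14

(((((n^5 · n^3) / n) · n^4)^(-1)) / n^3)^(-1)
= (((((n^5 · n^3) / n) · n^4)^(-1))^(-1)) / ((n^3)^(-1))    [power of a quotient]
= ((((n^5 · n^3) / n) · n^4)^1) / ((n^3)^(-1))    [power of a power]
= ((((n^5 · n^3) / n)^1) · ((n^4)^1)) / ((n^3)^(-1))    [power of a product]
= ((((n^5 · n^3)^1) / (n^1)) · ((n^4)^1)) / ((n^3)^(-1))    [power of a quotient]
= (((((n^5)^1) · ((n^3)^1)) / (n^1)) · ((n^4)^1)) / ((n^3)^(-1))    [power of a product]
= (((n^5 · ((n^3)^1)) / (n^1)) · ((n^4)^1)) / ((n^3)^(-1))    [power of a power]
= (((n^5 · n^3) / (n^1)) · ((n^4)^1)) / ((n^3)^(-1))    [power of a power]
= ((n^8 / (n^1)) · ((n^4)^1)) / ((n^3)^(-1))    [product of powers]
= ((n^8 / n) · ((n^4)^1)) / ((n^3)^(-1))    [power of a power]
= (n^7 · ((n^4)^1)) / ((n^3)^(-1))    [quotient of powers]
= (n^7 · n^4) / ((n^3)^(-1))    [power of a power]
= n^11 / ((n^3)^(-1))    [product of powers]
= n^11 / n^(-3)    [power of a power]
= n^14    [quotient of powers]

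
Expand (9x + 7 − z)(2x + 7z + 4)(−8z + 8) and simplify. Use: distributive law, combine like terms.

(9x + 7 − z)(2x + 7z + 4)(−8z + 8)
= (18x² + 63xz + 36x + 14x + 49z + 28 − 2xz − 7z² − 4z)(−8z + 8)    [distributive law]
= (18x² + 61xz + 50x + 45z + 28 − 7z²)(−8z + 8)    [combine like terms]
= −144x²z + 144x² − 488xz² + 488xz − 400xz + 400x − 360z² + 360z − 224z + 224 + 56z³ − 56z²    [distributive law]
= −144x²z + 144x² − 488xz² + 88xz + 400x − 416z² + 136z + 224 + 56z³    [combine like terms]

−144x²z + 144x² − 488xz² + 88xz + 400x − 416z² + 136z + 224 + 56z³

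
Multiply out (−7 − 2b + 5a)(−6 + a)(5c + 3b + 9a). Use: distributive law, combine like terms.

210c + 126b + 378a − 185ac − 3ab − 333a^2 + 60bc + 36b^2 − 10abc − 6ab^2 − 3a^2b + 25a^2c + 45a^3

(−7 − 2b + 5a)(−6 + a)(5c + 3b + 9a)
= (42 − 7a + 12b − 2ab − 30a + 5a^2)(5c + 3b + 9a)    [distributive law]
= (42 − 37a + 12b − 2ab + 5a^2)(5c + 3b + 9a)    [combine like terms]
= 210c + 126b + 378a − 185ac − 111ab − 333a^2 + 60bc + 36b^2 + 108ab − 10abc − 6ab^2 − 18a^2b + 25a^2c + 15a^2b + 45a^3    [distributive law]
= 210c + 126b + 378a − 185ac − 3ab − 333a^2 + 60bc + 36b^2 − 10abc − 6ab^2 − 3a^2b + 25a^2c + 45a^3    [combine like terms]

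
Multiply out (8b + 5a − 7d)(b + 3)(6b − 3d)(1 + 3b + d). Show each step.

(8b + 5a − 7d)(b + 3)(6b − 3d)(1 + 3b + d)
= (8b² + 24b + 5ab + 15a − 7bd − 21d)(6b − 3d)(1 + 3b + d)    [distributive law]
= (48b³ − 24b²d + 144b² − 72bd + 30ab² − 15abd + 90ab − 45ad − 42b²d + 21bd² − 126bd + 63d²)(1 + 3b + d)    [distributive law]
= (48b³ − 66b²d + 144b² − 198bd + 30ab² − 15abd + 90ab − 45ad + 21bd² + 63d²)(1 + 3b + d)    [combine like terms]
= 48b³ + 144b⁴ + 48b³d − 66b²d − 198b³d − 66b²d² + 144b² + 432b³ + 144b²d − 198bd − 594b²d − 198bd² + 30ab² + 90ab³ + 30ab²d − 15abd − 45ab²d − 15abd² + 90ab + 270ab² + 90abd − 45ad − 135abd − 45ad² + 21bd² + 63b²d² + 21bd³ + 63d² + 189bd² + 63d³    [distributive law]
= 480b³ + 144b⁴ − 150b³d − 516b²d − 3b²d² + 144b² − 198bd + 12bd² + 300ab² + 90ab³ − 15ab²d − 60abd − 15abd² + 90ab − 45ad − 45ad² + 21bd³ + 63d² + 63d³    [combine like terms]

480b³ + 144b⁴ − 150b³d − 516b²d − 3b²d² + 144b² − 198bd + 12bd² + 300ab² + 90ab³ − 15ab²d − 60abd − 15abd² + 90ab − 45ad − 45ad² + 21bd³ + 63d² + 63d³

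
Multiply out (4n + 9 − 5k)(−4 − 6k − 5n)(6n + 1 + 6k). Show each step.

−386n² − 277n − 569kn − 114kn² + 186k²n − 120n³ − 36 − 250k − 174k² + 180k³

(4n + 9 − 5k)(−4 − 6k − 5n)(6n + 1 + 6k)
= (−16n − 24kn − 20n² − 36 − 54k − 45n + 20k + 30k² + 25kn)(6n + 1 + 6k)    [distributive law]
= (−61n + kn − 20n² − 36 − 34k + 30k²)(6n + 1 + 6k)    [combine like terms]
= −366n² − 61n − 366kn + 6kn² + kn + 6k²n − 120n³ − 20n² − 120kn² − 216n − 36 − 216k − 204kn − 34k − 204k² + 180k²n + 30k² + 180k³    [distributive law]
= −386n² − 277n − 569kn − 114kn² + 186k²n − 120n³ − 36 − 250k − 174k² + 180k³    [combine like terms]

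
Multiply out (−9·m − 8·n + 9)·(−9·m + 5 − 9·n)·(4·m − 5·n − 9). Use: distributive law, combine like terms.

324·m³ + 207·m²·n − 1233·m² − 1231·m·n + 1314·m − 477·m·n² − 43·n² + 864·n − 360·n³ − 405

(−9·m − 8·n + 9)·(−9·m + 5 − 9·n)·(4·m − 5·n − 9)
= (81·m² − 45·m + 81·m·n + 72·m·n − 40·n + 72·n² − 81·m + 45 − 81·n)·(4·m − 5·n − 9)    [distributive law]
= (81·m² − 126·m + 153·m·n − 121·n + 72·n² + 45)·(4·m − 5·n − 9)    [combine like terms]
= 324·m³ − 405·m²·n − 729·m² − 504·m² + 630·m·n + 1134·m + 612·m²·n − 765·m·n² − 1377·m·n − 484·m·n + 605·n² + 1089·n + 288·m·n² − 360·n³ − 648·n² + 180·m − 225·n − 405    [distributive law]
= 324·m³ + 207·m²·n − 1233·m² − 1231·m·n + 1314·m − 477·m·n² − 43·n² + 864·n − 360·n³ − 405    [combine like terms]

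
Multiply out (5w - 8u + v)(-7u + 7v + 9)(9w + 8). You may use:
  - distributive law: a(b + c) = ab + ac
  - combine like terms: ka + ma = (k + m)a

-315uw^2 - 928uw + 315vw^2 + 361vw + 405w^2 + 360w + 504u^2w + 448u^2 - 567uvw - 504uv - 576u + 63v^2w + 56v^2 + 72v

(5w - 8u + v)(-7u + 7v + 9)(9w + 8)
= (-35uw + 35vw + 45w + 56u^2 - 56uv - 72u - 7uv + 7v^2 + 9v)(9w + 8)    [distributive law]
= (-35uw + 35vw + 45w + 56u^2 - 63uv - 72u + 7v^2 + 9v)(9w + 8)    [combine like terms]
= -315uw^2 - 280uw + 315vw^2 + 280vw + 405w^2 + 360w + 504u^2w + 448u^2 - 567uvw - 504uv - 648uw - 576u + 63v^2w + 56v^2 + 81vw + 72v    [distributive law]
= -315uw^2 - 928uw + 315vw^2 + 361vw + 405w^2 + 360w + 504u^2w + 448u^2 - 567uvw - 504uv - 576u + 63v^2w + 56v^2 + 72v    [combine like terms]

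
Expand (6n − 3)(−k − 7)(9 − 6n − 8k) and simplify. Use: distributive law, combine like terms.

(6n − 3)(−k − 7)(9 − 6n − 8k)
= (−6kn − 42n + 3k + 21)(9 − 6n − 8k)    [distributive law]
= −54kn + 36kn^2 + 48k^2n − 378n + 252n^2 + 336kn + 27k − 18kn − 24k^2 + 189 − 126n − 168k    [distributive law]
= 264kn + 36kn^2 + 48k^2n − 504n + 252n^2 − 141k − 24k^2 + 189    [combine like terms]

264kn + 36kn^2 + 48k^2n − 504n + 252n^2 − 141k − 24k^2 + 189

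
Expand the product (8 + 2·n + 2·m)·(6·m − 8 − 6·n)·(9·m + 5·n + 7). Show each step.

(8 + 2·n + 2·m)·(6·m − 8 − 6·n)·(9·m + 5·n + 7)
= (48·m − 64 − 48·n + 12·m·n − 16·n − 12·n² + 12·m² − 16·m − 12·m·n)·(9·m + 5·n + 7)    [distributive law]
= (32·m − 64 − 64·n − 12·n² + 12·m²)·(9·m + 5·n + 7)    [combine like terms]
= 288·m² + 160·m·n + 224·m − 576·m − 320·n − 448 − 576·m·n − 320·n² − 448·n − 108·m·n² − 60·n³ − 84·n² + 108·m³ + 60·m²·n + 84·m²    [distributive law]
= 372·m² − 416·m·n − 352·m − 768·n − 448 − 404·n² − 108·m·n² − 60·n³ + 108·m³ + 60·m²·n    [combine like terms]

372·m² − 416·m·n − 352·m − 768·n − 448 − 404·n² − 108·m·n² − 60·n³ + 108·m³ + 60·m²·n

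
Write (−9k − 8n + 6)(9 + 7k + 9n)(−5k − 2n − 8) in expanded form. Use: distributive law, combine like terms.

(−9k − 8n + 6)(9 + 7k + 9n)(−5k − 2n − 8)
= (−81k − 63k² − 81kn − 72n − 56kn − 72n² + 54 + 42k + 54n)(−5k − 2n − 8)    [distributive law]
= (−39k − 63k² − 137kn − 18n − 72n² + 54)(−5k − 2n − 8)    [combine like terms]
= 195k² + 78kn + 312k + 315k³ + 126k²n + 504k² + 685k²n + 274kn² + 1096kn + 90kn + 36n² + 144n + 360kn² + 144n³ + 576n² − 270k − 108n − 432    [distributive law]
= 699k² + 1264kn + 42k + 315k³ + 811k²n + 634kn² + 612n² + 36n + 144n³ − 432    [combine like terms]

699k² + 1264kn + 42k + 315k³ + 811k²n + 634kn² + 612n² + 36n + 144n³ − 432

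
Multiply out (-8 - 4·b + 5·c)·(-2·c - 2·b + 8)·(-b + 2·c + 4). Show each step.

-96·b·c + 72·c^2 + 96·c + 48·b^2 - 256 + 18·b^2·c + 6·b·c^2 - 8·b^3 - 20·c^3

(-8 - 4·b + 5·c)·(-2·c - 2·b + 8)·(-b + 2·c + 4)
= (16·c + 16·b - 64 + 8·b·c + 8·b^2 - 32·b - 10·c^2 - 10·b·c + 40·c)·(-b + 2·c + 4)    [distributive law]
= (56·c - 16·b - 64 - 2·b·c + 8·b^2 - 10·c^2)·(-b + 2·c + 4)    [combine like terms]
= -56·b·c + 112·c^2 + 224·c + 16·b^2 - 32·b·c - 64·b + 64·b - 128·c - 256 + 2·b^2·c - 4·b·c^2 - 8·b·c - 8·b^3 + 16·b^2·c + 32·b^2 + 10·b·c^2 - 20·c^3 - 40·c^2    [distributive law]
= -96·b·c + 72·c^2 + 96·c + 48·b^2 - 256 + 18·b^2·c + 6·b·c^2 - 8·b^3 - 20·c^3    [combine like terms]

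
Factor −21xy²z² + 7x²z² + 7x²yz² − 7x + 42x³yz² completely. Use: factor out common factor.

−21xy²z² + 7x²z² + 7x²yz² − 7x + 42x³yz²
= 7(−3xy²z² + x²z² + x²yz² − x + 6x³yz²)    [factor out 7]
= 7x(−3y²z² + xz² + xyz² − 1 + 6x²yz²)    [factor out x]

7x(−3y²z² + xz² + xyz² − 1 + 6x²yz²)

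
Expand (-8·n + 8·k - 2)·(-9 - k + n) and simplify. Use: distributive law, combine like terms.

70·n + 16·k·n - 8·n² - 70·k - 8·k² + 18

(-8·n + 8·k - 2)·(-9 - k + n)
= 72·n + 8·k·n - 8·n² - 72·k - 8·k² + 8·k·n + 18 + 2·k - 2·n    [distributive law]
= 70·n + 16·k·n - 8·n² - 70·k - 8·k² + 18    [combine like terms]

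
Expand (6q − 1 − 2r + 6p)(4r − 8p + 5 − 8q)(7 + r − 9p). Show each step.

(6q − 1 − 2r + 6p)(4r − 8p + 5 − 8q)(7 + r − 9p)
= (24qr − 48pq + 30q − 48q^2 − 4r + 8p − 5 + 8q − 8r^2 + 16pr − 10r + 16qr + 24pr − 48p^2 + 30p − 48pq)(7 + r − 9p)    [distributive law]
= (40qr − 96pq + 38q − 48q^2 − 14r + 38p − 5 − 8r^2 + 40pr − 48p^2)(7 + r − 9p)    [combine like terms]
= 280qr + 40qr^2 − 360pqr − 672pq − 96pqr + 864p^2q + 266q + 38qr − 342pq − 336q^2 − 48q^2r + 432pq^2 − 98r − 14r^2 + 126pr + 266p + 38pr − 342p^2 − 35 − 5r + 45p − 56r^2 − 8r^3 + 72pr^2 + 280pr + 40pr^2 − 360p^2r − 336p^2 − 48p^2r + 432p^3    [distributive law]
= 318qr + 40qr^2 − 456pqr − 1014pq + 864p^2q + 266q − 336q^2 − 48q^2r + 432pq^2 − 103r − 70r^2 + 444pr + 311p − 678p^2 − 35 − 8r^3 + 112pr^2 − 408p^2r + 432p^3    [combine like terms]

318qr + 40qr^2 − 456pqr − 1014pq + 864p^2q + 266q − 336q^2 − 48q^2r + 432pq^2 − 103r − 70r^2 + 444pr + 311p − 678p^2 − 35 − 8r^3 + 112pr^2 − 408p^2r + 432p^3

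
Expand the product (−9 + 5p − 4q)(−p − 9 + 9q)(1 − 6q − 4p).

(−9 + 5p − 4q)(−p − 9 + 9q)(1 − 6q − 4p)
= (9p + 81 − 81q − 5p² − 45p + 45pq + 4pq + 36q − 36q²)(1 − 6q − 4p)    [distributive law]
= (−36p + 81 − 45q − 5p² + 49pq − 36q²)(1 − 6q − 4p)    [combine like terms]
= −36p + 216pq + 144p² + 81 − 486q − 324p − 45q + 270q² + 180pq − 5p² + 30p²q + 20p³ + 49pq − 294pq² − 196p²q − 36q² + 216q³ + 144pq²    [distributive law]
= −360p + 445pq + 139p² + 81 − 531q + 234q² − 166p²q + 20p³ − 150pq² + 216q³    [combine like terms]

−360p + 445pq + 139p² + 81 − 531q + 234q² − 166p²q + 20p³ − 150pq² + 216q³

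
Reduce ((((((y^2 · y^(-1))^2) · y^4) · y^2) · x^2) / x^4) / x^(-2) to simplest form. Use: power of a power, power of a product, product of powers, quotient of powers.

y^8

((((((y^2 · y^(-1))^2) · y^4) · y^2) · x^2) / x^4) / x^(-2)
= (((((((y^2)^2) · ((y^(-1))^2)) · y^4) · y^2) · x^2) / x^4) / x^(-2)    [power of a product]
= (((((y^4 · ((y^(-1))^2)) · y^4) · y^2) · x^2) / x^4) / x^(-2)    [power of a power]
= (((((y^4 · y^(-2)) · y^4) · y^2) · x^2) / x^4) / x^(-2)    [power of a power]
= ((((y^2 · y^4) · y^2) · x^2) / x^4) / x^(-2)    [product of powers]
= (((y^6 · y^2) · x^2) / x^4) / x^(-2)    [product of powers]
= ((y^8 · x^2) / x^4) / x^(-2)    [product of powers]
= y^8    [quotient of powers; product of powers]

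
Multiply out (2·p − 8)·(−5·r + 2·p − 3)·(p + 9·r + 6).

(2·p − 8)·(−5·r + 2·p − 3)·(p + 9·r + 6)
= (−10·p·r + 4·p² − 6·p + 40·r − 16·p + 24)·(p + 9·r + 6)    [distributive law]
= (−10·p·r + 4·p² − 22·p + 40·r + 24)·(p + 9·r + 6)    [combine like terms]
= −10·p²·r − 90·p·r² − 60·p·r + 4·p³ + 36·p²·r + 24·p² − 22·p² − 198·p·r − 132·p + 40·p·r + 360·r² + 240·r + 24·p + 216·r + 144    [distributive law]
= 26·p²·r − 90·p·r² − 218·p·r + 4·p³ + 2·p² − 108·p + 360·r² + 456·r + 144    [combine like terms]

26·p²·r − 90·p·r² − 218·p·r + 4·p³ + 2·p² − 108·p + 360·r² + 456·r + 144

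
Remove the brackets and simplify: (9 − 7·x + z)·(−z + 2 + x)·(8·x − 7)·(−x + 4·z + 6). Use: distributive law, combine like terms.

532·x^2·z − 503·x·z^2 − 5·x·z + 238·z^2 − 210·z − 125·x^2 + 1200·x − 756 − 345·x^3 − 288·x^3·z + 264·x^2·z^2 + 56·x^4 − 32·x·z^3 + 28·z^3

(9 − 7·x + z)·(−z + 2 + x)·(8·x − 7)·(−x + 4·z + 6)
= (−9·z + 18 + 9·x + 7·x·z − 14·x − 7·x^2 − z^2 + 2·z + x·z)·(8·x − 7)·(−x + 4·z + 6)    [distributive law]
= (−7·z + 18 − 5·x + 8·x·z − 7·x^2 − z^2)·(8·x − 7)·(−x + 4·z + 6)    [combine like terms]
= (−56·x·z + 49·z + 144·x − 126 − 40·x^2 + 35·x + 64·x^2·z − 56·x·z − 56·x^3 + 49·x^2 − 8·x·z^2 + 7·z^2)·(−x + 4·z + 6)    [distributive law]
= (−112·x·z + 49·z + 179·x − 126 + 9·x^2 + 64·x^2·z − 56·x^3 − 8·x·z^2 + 7·z^2)·(−x + 4·z + 6)    [combine like terms]
= 112·x^2·z − 448·x·z^2 − 672·x·z − 49·x·z + 196·z^2 + 294·z − 179·x^2 + 716·x·z + 1074·x + 126·x − 504·z − 756 − 9·x^3 + 36·x^2·z + 54·x^2 − 64·x^3·z + 256·x^2·z^2 + 384·x^2·z + 56·x^4 − 224·x^3·z − 336·x^3 + 8·x^2·z^2 − 32·x·z^3 − 48·x·z^2 − 7·x·z^2 + 28·z^3 + 42·z^2    [distributive law]
= 532·x^2·z − 503·x·z^2 − 5·x·z + 238·z^2 − 210·z − 125·x^2 + 1200·x − 756 − 345·x^3 − 288·x^3·z + 264·x^2·z^2 + 56·x^4 − 32·x·z^3 + 28·z^3    [combine like terms]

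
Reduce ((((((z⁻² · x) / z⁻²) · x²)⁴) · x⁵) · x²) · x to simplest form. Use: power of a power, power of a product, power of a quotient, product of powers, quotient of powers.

x²⁰

((((((z⁻² · x) / z⁻²) · x²)⁴) · x⁵) · x²) · x
= ((((((z⁻² · x) / z⁻²)⁴) · ((x²)⁴)) · x⁵) · x²) · x    [power of a product]
= ((((((z⁻² · x)⁴) / ((z⁻²)⁴)) · ((x²)⁴)) · x⁵) · x²) · x    [power of a quotient]
= (((((((z⁻²)⁴) · (x⁴)) / ((z⁻²)⁴)) · ((x²)⁴)) · x⁵) · x²) · x    [power of a product]
= (((((z⁻⁸ · (x⁴)) / ((z⁻²)⁴)) · ((x²)⁴)) · x⁵) · x²) · x    [power of a power]
= (((((z⁻⁸ · x⁴) / z⁻⁸) · ((x²)⁴)) · x⁵) · x²) · x    [power of a power]
= (((((z⁻⁸ · x⁴) / z⁻⁸) · x⁸) · x⁵) · x²) · x    [power of a power]
= x²⁰    [quotient of powers; product of powers]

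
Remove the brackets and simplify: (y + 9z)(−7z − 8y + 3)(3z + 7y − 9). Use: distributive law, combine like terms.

(y + 9z)(−7z − 8y + 3)(3z + 7y − 9)
= (−7yz − 8y^2 + 3y − 63z^2 − 72yz + 27z)(3z + 7y − 9)    [distributive law]
= (−79yz − 8y^2 + 3y − 63z^2 + 27z)(3z + 7y − 9)    [combine like terms]
= −237yz^2 − 553y^2z + 711yz − 24y^2z − 56y^3 + 72y^2 + 9yz + 21y^2 − 27y − 189z^3 − 441yz^2 + 567z^2 + 81z^2 + 189yz − 243z    [distributive law]
= −678yz^2 − 577y^2z + 909yz − 56y^3 + 93y^2 − 27y − 189z^3 + 648z^2 − 243z    [combine like terms]

−678yz^2 − 577y^2z + 909yz − 56y^3 + 93y^2 − 27y − 189z^3 + 648z^2 − 243z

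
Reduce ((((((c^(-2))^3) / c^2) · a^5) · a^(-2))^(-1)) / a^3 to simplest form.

a^(-6)·c^8

((((((c^(-2))^3) / c^2) · a^5) · a^(-2))^(-1)) / a^3
= ((((((c^(-2))^3) / c^2) · a^5)^(-1)) · ((a^(-2))^(-1))) / a^3    [power of a product]
= ((((((c^(-2))^3) / c^2)^(-1)) · ((a^5)^(-1))) · ((a^(-2))^(-1))) / a^3    [power of a product]
= ((((((c^(-2))^3)^(-1)) / ((c^2)^(-1))) · ((a^5)^(-1))) · ((a^(-2))^(-1))) / a^3    [power of a quotient]
= (((((c^(-2))^(-3)) / ((c^2)^(-1))) · ((a^5)^(-1))) · ((a^(-2))^(-1))) / a^3    [power of a power]
= (((c^6 / ((c^2)^(-1))) · ((a^5)^(-1))) · ((a^(-2))^(-1))) / a^3    [power of a power]
= (((c^6 / c^(-2)) · ((a^5)^(-1))) · ((a^(-2))^(-1))) / a^3    [power of a power]
= ((c^8 · ((a^5)^(-1))) · ((a^(-2))^(-1))) / a^3    [quotient of powers]
= ((c^8 · a^(-5)) · ((a^(-2))^(-1))) / a^3    [power of a power]
= ((c^8 · a^(-5)) · a^2) / a^3    [power of a power]
= a^(-6)·c^8    [quotient of powers; product of powers]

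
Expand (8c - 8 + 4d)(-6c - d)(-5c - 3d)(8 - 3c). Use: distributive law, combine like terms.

2640c³ - 720c⁴ + 2984c²d - 912c³d + 1000cd² - 348c²d² - 1920c² - 1472cd - 192d² + 96d³ - 36cd³

(8c - 8 + 4d)(-6c - d)(-5c - 3d)(8 - 3c)
= (-48c² - 8cd + 48c + 8d - 24cd - 4d²)(-5c - 3d)(8 - 3c)    [distributive law]
= (-48c² - 32cd + 48c + 8d - 4d²)(-5c - 3d)(8 - 3c)    [combine like terms]
= (240c³ + 144c²d + 160c²d + 96cd² - 240c² - 144cd - 40cd - 24d² + 20cd² + 12d³)(8 - 3c)    [distributive law]
= (240c³ + 304c²d + 116cd² - 240c² - 184cd - 24d² + 12d³)(8 - 3c)    [combine like terms]
= 1920c³ - 720c⁴ + 2432c²d - 912c³d + 928cd² - 348c²d² - 1920c² + 720c³ - 1472cd + 552c²d - 192d² + 72cd² + 96d³ - 36cd³    [distributive law]
= 2640c³ - 720c⁴ + 2984c²d - 912c³d + 1000cd² - 348c²d² - 1920c² - 1472cd - 192d² + 96d³ - 36cd³    [combine like terms]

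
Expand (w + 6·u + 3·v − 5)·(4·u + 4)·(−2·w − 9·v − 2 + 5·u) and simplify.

−8·u·w^2 − 60·u·v·w + 4·u·w − 28·u^2·w − 8·w^2 − 60·v·w + 32·w − 156·u^2·v − 28·u^2 + 120·u^3 − 108·u − 108·u·v^2 − 108·v^2 + 156·v + 40

(w + 6·u + 3·v − 5)·(4·u + 4)·(−2·w − 9·v − 2 + 5·u)
= (4·u·w + 4·w + 24·u^2 + 24·u + 12·u·v + 12·v − 20·u − 20)·(−2·w − 9·v − 2 + 5·u)    [distributive law]
= (4·u·w + 4·w + 24·u^2 + 4·u + 12·u·v + 12·v − 20)·(−2·w − 9·v − 2 + 5·u)    [combine like terms]
= −8·u·w^2 − 36·u·v·w − 8·u·w + 20·u^2·w − 8·w^2 − 36·v·w − 8·w + 20·u·w − 48·u^2·w − 216·u^2·v − 48·u^2 + 120·u^3 − 8·u·w − 36·u·v − 8·u + 20·u^2 − 24·u·v·w − 108·u·v^2 − 24·u·v + 60·u^2·v − 24·v·w − 108·v^2 − 24·v + 60·u·v + 40·w + 180·v + 40 − 100·u    [distributive law]
= −8·u·w^2 − 60·u·v·w + 4·u·w − 28·u^2·w − 8·w^2 − 60·v·w + 32·w − 156·u^2·v − 28·u^2 + 120·u^3 − 108·u − 108·u·v^2 − 108·v^2 + 156·v + 40    [combine like terms]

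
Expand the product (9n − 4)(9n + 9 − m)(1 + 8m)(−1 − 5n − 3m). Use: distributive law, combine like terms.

−306n^2 − 405n^3 − 2646mn^2 − 3240mn^3 − 1584m^2n^2 + 135n + 934mn − 1141m^2n + 216m^3n + 36 + 392m + 820m^2 − 96m^3

(9n − 4)(9n + 9 − m)(1 + 8m)(−1 − 5n − 3m)
= (81n^2 + 81n − 9mn − 36n − 36 + 4m)(1 + 8m)(−1 − 5n − 3m)    [distributive law]
= (81n^2 + 45n − 9mn − 36 + 4m)(1 + 8m)(−1 − 5n − 3m)    [combine like terms]
= (81n^2 + 648mn^2 + 45n + 360mn − 9mn − 72m^2n − 36 − 288m + 4m + 32m^2)(−1 − 5n − 3m)    [distributive law]
= (81n^2 + 648mn^2 + 45n + 351mn − 72m^2n − 36 − 284m + 32m^2)(−1 − 5n − 3m)    [combine like terms]
= −81n^2 − 405n^3 − 243mn^2 − 648mn^2 − 3240mn^3 − 1944m^2n^2 − 45n − 225n^2 − 135mn − 351mn − 1755mn^2 − 1053m^2n + 72m^2n + 360m^2n^2 + 216m^3n + 36 + 180n + 108m + 284m + 1420mn + 852m^2 − 32m^2 − 160m^2n − 96m^3    [distributive law]
= −306n^2 − 405n^3 − 2646mn^2 − 3240mn^3 − 1584m^2n^2 + 135n + 934mn − 1141m^2n + 216m^3n + 36 + 392m + 820m^2 − 96m^3    [combine like terms]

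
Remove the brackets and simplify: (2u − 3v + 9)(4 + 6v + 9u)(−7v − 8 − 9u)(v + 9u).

−2231uv^2 − 8874u^2v − 6328uv − 9324u^2 − 8505u^3 + 1401uv^3 + 2412u^2v^2 − 81u^3v − 1458u^4 − 150v^3 − 588v^2 + 126v^4 − 288v − 2592u

(2u − 3v + 9)(4 + 6v + 9u)(−7v − 8 − 9u)(v + 9u)
= (8u + 12uv + 18u^2 − 12v − 18v^2 − 27uv + 36 + 54v + 81u)(−7v − 8 − 9u)(v + 9u)    [distributive law]
= (89u − 15uv + 18u^2 + 42v − 18v^2 + 36)(−7v − 8 − 9u)(v + 9u)    [combine like terms]
= (−623uv − 712u − 801u^2 + 105uv^2 + 120uv + 135u^2v − 126u^2v − 144u^2 − 162u^3 − 294v^2 − 336v − 378uv + 126v^3 + 144v^2 + 162uv^2 − 252v − 288 − 324u)(v + 9u)    [distributive law]
= (−881uv − 1036u − 945u^2 + 267uv^2 + 9u^2v − 162u^3 − 150v^2 − 588v + 126v^3 − 288)(v + 9u)    [combine like terms]
= −881uv^2 − 7929u^2v − 1036uv − 9324u^2 − 945u^2v − 8505u^3 + 267uv^3 + 2403u^2v^2 + 9u^2v^2 + 81u^3v − 162u^3v − 1458u^4 − 150v^3 − 1350uv^2 − 588v^2 − 5292uv + 126v^4 + 1134uv^3 − 288v − 2592u    [distributive law]
= −2231uv^2 − 8874u^2v − 6328uv − 9324u^2 − 8505u^3 + 1401uv^3 + 2412u^2v^2 − 81u^3v − 1458u^4 − 150v^3 − 588v^2 + 126v^4 − 288v − 2592u    [combine like terms]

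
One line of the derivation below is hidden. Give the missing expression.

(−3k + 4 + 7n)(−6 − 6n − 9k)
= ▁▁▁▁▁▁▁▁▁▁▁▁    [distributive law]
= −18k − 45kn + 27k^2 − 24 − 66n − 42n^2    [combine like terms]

After distributive law, the bracketed line is:

18k + 18kn + 27k^2 − 24 − 24n − 36k − 42n − 42n^2 − 63kn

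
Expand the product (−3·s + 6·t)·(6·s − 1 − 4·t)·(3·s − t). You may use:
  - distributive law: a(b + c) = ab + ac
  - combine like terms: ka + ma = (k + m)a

(−3·s + 6·t)·(6·s − 1 − 4·t)·(3·s − t)
= (−18·s^2 + 3·s + 12·s·t + 36·s·t − 6·t − 24·t^2)·(3·s − t)    [distributive law]
= (−18·s^2 + 3·s + 48·s·t − 6·t − 24·t^2)·(3·s − t)    [combine like terms]
= −54·s^3 + 18·s^2·t + 9·s^2 − 3·s·t + 144·s^2·t − 48·s·t^2 − 18·s·t + 6·t^2 − 72·s·t^2 + 24·t^3    [distributive law]
= −54·s^3 + 162·s^2·t + 9·s^2 − 21·s·t − 120·s·t^2 + 6·t^2 + 24·t^3    [combine like terms]

−54·s^3 + 162·s^2·t + 9·s^2 − 21·s·t − 120·s·t^2 + 6·t^2 + 24·t^3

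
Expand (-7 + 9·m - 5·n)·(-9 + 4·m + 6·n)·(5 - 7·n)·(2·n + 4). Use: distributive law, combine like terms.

(-7 + 9·m - 5·n)·(-9 + 4·m + 6·n)·(5 - 7·n)·(2·n + 4)
= (63 - 28·m - 42·n - 81·m + 36·m^2 + 54·m·n + 45·n - 20·m·n - 30·n^2)·(5 - 7·n)·(2·n + 4)    [distributive law]
= (63 - 109·m + 3·n + 36·m^2 + 34·m·n - 30·n^2)·(5 - 7·n)·(2·n + 4)    [combine like terms]
= (315 - 441·n - 545·m + 763·m·n + 15·n - 21·n^2 + 180·m^2 - 252·m^2·n + 170·m·n - 238·m·n^2 - 150·n^2 + 210·n^3)·(2·n + 4)    [distributive law]
= (315 - 426·n - 545·m + 933·m·n - 171·n^2 + 180·m^2 - 252·m^2·n - 238·m·n^2 + 210·n^3)·(2·n + 4)    [combine like terms]
= 630·n + 1260 - 852·n^2 - 1704·n - 1090·m·n - 2180·m + 1866·m·n^2 + 3732·m·n - 342·n^3 - 684·n^2 + 360·m^2·n + 720·m^2 - 504·m^2·n^2 - 1008·m^2·n - 476·m·n^3 - 952·m·n^2 + 420·n^4 + 840·n^3    [distributive law]
= -1074·n + 1260 - 1536·n^2 + 2642·m·n - 2180·m + 914·m·n^2 + 498·n^3 - 648·m^2·n + 720·m^2 - 504·m^2·n^2 - 476·m·n^3 + 420·n^4    [combine like terms]

-1074·n + 1260 - 1536·n^2 + 2642·m·n - 2180·m + 914·m·n^2 + 498·n^3 - 648·m^2·n + 720·m^2 - 504·m^2·n^2 - 476·m·n^3 + 420·n^4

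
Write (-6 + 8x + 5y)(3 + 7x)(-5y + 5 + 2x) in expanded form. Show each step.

165y - 90 - 126x + 295xy + 244x² - 210x²y + 112x³ - 75y² - 175xy²

(-6 + 8x + 5y)(3 + 7x)(-5y + 5 + 2x)
= (-18 - 42x + 24x + 56x² + 15y + 35xy)(-5y + 5 + 2x)    [distributive law]
= (-18 - 18x + 56x² + 15y + 35xy)(-5y + 5 + 2x)    [combine like terms]
= 90y - 90 - 36x + 90xy - 90x - 36x² - 280x²y + 280x² + 112x³ - 75y² + 75y + 30xy - 175xy² + 175xy + 70x²y    [distributive law]
= 165y - 90 - 126x + 295xy + 244x² - 210x²y + 112x³ - 75y² - 175xy²    [combine like terms]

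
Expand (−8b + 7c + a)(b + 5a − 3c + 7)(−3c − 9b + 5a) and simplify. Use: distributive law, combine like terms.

(−8b + 7c + a)(b + 5a − 3c + 7)(−3c − 9b + 5a)
= (−8b^2 − 40ab + 24bc − 56b + 7bc + 35ac − 21c^2 + 49c + ab + 5a^2 − 3ac + 7a)(−3c − 9b + 5a)    [distributive law]
= (−8b^2 − 39ab + 31bc − 56b + 32ac − 21c^2 + 49c + 5a^2 + 7a)(−3c − 9b + 5a)    [combine like terms]
= 24b^2c + 72b^3 − 40ab^2 + 117abc + 351ab^2 − 195a^2b − 93bc^2 − 279b^2c + 155abc + 168bc + 504b^2 − 280ab − 96ac^2 − 288abc + 160a^2c + 63c^3 + 189bc^2 − 105ac^2 − 147c^2 − 441bc + 245ac − 15a^2c − 45a^2b + 25a^3 − 21ac − 63ab + 35a^2    [distributive law]
= −255b^2c + 72b^3 + 311ab^2 − 16abc − 240a^2b + 96bc^2 − 273bc + 504b^2 − 343ab − 201ac^2 + 145a^2c + 63c^3 − 147c^2 + 224ac + 25a^3 + 35a^2    [combine like terms]

−255b^2c + 72b^3 + 311ab^2 − 16abc − 240a^2b + 96bc^2 − 273bc + 504b^2 − 343ab − 201ac^2 + 145a^2c + 63c^3 − 147c^2 + 224ac + 25a^3 + 35a^2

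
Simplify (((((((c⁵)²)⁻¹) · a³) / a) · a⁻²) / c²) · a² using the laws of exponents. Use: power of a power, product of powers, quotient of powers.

a²c⁻¹²

(((((((c⁵)²)⁻¹) · a³) / a) · a⁻²) / c²) · a²
= ((((((c⁵)⁻²) · a³) / a) · a⁻²) / c²) · a²    [power of a power]
= ((((c⁻¹⁰ · a³) / a) · a⁻²) / c²) · a²    [power of a power]
= a²c⁻¹²    [quotient of powers; product of powers]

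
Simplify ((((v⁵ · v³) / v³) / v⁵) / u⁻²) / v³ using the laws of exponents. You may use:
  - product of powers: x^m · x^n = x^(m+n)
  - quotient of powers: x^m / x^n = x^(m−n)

u²·v⁻³

((((v⁵ · v³) / v³) / v⁵) / u⁻²) / v³
= (((v⁸ / v³) / v⁵) / u⁻²) / v³    [product of powers]
= ((v⁵ / v⁵) / u⁻²) / v³    [quotient of powers]
= (v⁰ / u⁻²) / v³    [quotient of powers]
= u²·v⁻³    [quotient of powers]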